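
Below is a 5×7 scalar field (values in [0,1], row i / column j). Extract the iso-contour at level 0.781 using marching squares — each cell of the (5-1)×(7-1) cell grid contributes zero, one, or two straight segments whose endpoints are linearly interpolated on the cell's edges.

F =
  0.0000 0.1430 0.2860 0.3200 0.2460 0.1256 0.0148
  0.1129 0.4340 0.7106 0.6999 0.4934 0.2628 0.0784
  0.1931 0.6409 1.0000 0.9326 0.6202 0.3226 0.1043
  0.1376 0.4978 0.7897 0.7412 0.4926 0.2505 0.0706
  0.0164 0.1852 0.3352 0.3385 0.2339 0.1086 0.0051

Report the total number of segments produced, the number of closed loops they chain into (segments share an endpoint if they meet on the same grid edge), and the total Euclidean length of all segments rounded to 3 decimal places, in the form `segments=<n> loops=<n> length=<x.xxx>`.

segments=8 loops=1 length=5.937

cell (1,1): code 0100 → (1.243,2.000)–(2.000,1.390)
cell (1,2): code 1100 → (1.349,3.000)–(1.243,2.000)
cell (1,3): code 1000 → (2.000,3.485)–(1.349,3.000)
cell (2,1): code 0110 → (2.000,1.390)–(3.000,1.970)
cell (2,2): code 1011 → (3.000,2.179)–(2.792,3.000)
cell (2,3): code 0001 → (2.792,3.000)–(2.000,3.485)
cell (3,1): code 0010 → (3.000,1.970)–(3.019,2.000)
cell (3,2): code 0001 → (3.019,2.000)–(3.000,2.179)
total: 8 segments, chained into 1 closed loop(s), length Σ = 5.937102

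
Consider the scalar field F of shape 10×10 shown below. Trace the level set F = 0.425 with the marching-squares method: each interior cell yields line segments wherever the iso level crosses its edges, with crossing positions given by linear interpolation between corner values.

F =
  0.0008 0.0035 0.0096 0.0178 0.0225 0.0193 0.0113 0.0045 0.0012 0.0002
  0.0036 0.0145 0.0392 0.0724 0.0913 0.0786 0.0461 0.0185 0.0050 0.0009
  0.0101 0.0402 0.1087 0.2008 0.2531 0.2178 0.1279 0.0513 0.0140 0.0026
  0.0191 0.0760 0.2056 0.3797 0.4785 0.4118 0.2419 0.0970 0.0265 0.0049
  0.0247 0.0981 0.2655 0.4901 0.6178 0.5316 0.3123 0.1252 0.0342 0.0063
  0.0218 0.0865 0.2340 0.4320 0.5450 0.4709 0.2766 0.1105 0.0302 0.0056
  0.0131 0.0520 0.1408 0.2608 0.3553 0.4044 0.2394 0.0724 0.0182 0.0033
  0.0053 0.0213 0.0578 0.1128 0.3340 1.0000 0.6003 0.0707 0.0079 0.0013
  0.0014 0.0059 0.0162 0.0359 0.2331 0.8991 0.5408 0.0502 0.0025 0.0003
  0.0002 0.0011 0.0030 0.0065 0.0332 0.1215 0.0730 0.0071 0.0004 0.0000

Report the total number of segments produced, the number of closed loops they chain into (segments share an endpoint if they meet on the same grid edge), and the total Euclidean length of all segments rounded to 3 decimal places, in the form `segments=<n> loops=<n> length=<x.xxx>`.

segments=20 loops=2 length=16.301

cell (2,3): code 0100 → (2.763,4.000)–(3.000,3.459)
cell (2,4): code 1000 → (3.000,4.802)–(2.763,4.000)
cell (3,2): code 0100 → (3.410,3.000)–(4.000,2.710)
cell (3,3): code 1110 → (3.000,3.459)–(3.410,3.000)
cell (3,4): code 1101 → (3.110,5.000)–(3.000,4.802)
cell (3,5): code 1000 → (4.000,5.486)–(3.110,5.000)
cell (4,2): code 0110 → (4.000,2.710)–(5.000,2.965)
cell (4,5): code 1001 → (5.000,5.236)–(4.000,5.486)
cell (5,2): code 0010 → (5.000,2.965)–(5.041,3.000)
cell (5,3): code 0011 → (5.041,3.000)–(5.633,4.000)
cell (5,4): code 0011 → (5.633,4.000)–(5.690,5.000)
cell (5,5): code 0001 → (5.690,5.000)–(5.000,5.236)
cell (6,4): code 0100 → (6.035,5.000)–(7.000,4.137)
cell (6,5): code 1100 → (6.514,6.000)–(6.035,5.000)
cell (6,6): code 1000 → (7.000,6.331)–(6.514,6.000)
cell (7,4): code 0110 → (7.000,4.137)–(8.000,4.288)
cell (7,6): code 1001 → (8.000,6.236)–(7.000,6.331)
cell (8,4): code 0010 → (8.000,4.288)–(8.610,5.000)
cell (8,5): code 0011 → (8.610,5.000)–(8.248,6.000)
cell (8,6): code 0001 → (8.248,6.000)–(8.000,6.236)
total: 20 segments, chained into 2 closed loop(s), length Σ = 16.301130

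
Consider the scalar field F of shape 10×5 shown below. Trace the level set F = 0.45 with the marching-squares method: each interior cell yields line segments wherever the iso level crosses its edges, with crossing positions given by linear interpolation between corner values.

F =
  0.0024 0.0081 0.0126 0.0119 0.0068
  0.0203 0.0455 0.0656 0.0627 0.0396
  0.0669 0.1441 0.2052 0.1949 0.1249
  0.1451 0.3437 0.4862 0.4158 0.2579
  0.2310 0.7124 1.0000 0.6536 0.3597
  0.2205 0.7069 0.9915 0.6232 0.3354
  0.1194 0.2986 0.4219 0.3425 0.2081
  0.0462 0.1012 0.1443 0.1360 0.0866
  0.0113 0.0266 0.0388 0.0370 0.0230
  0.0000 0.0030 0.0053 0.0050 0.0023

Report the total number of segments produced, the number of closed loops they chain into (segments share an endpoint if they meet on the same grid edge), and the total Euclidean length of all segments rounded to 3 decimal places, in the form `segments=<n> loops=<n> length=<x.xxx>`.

segments=12 loops=1 length=9.911

cell (2,1): code 0100 → (2.871,2.000)–(3.000,1.746)
cell (2,2): code 1000 → (3.000,2.514)–(2.871,2.000)
cell (3,0): code 0100 → (3.288,1.000)–(4.000,0.455)
cell (3,1): code 1110 → (3.000,1.746)–(3.288,1.000)
cell (3,2): code 1101 → (3.144,3.000)–(3.000,2.514)
cell (3,3): code 1000 → (4.000,3.693)–(3.144,3.000)
cell (4,0): code 0110 → (4.000,0.455)–(5.000,0.472)
cell (4,3): code 1001 → (5.000,3.602)–(4.000,3.693)
cell (5,0): code 0010 → (5.000,0.472)–(5.629,1.000)
cell (5,1): code 0011 → (5.629,1.000)–(5.951,2.000)
cell (5,2): code 0011 → (5.951,2.000)–(5.617,3.000)
cell (5,3): code 0001 → (5.617,3.000)–(5.000,3.602)
total: 12 segments, chained into 1 closed loop(s), length Σ = 9.911358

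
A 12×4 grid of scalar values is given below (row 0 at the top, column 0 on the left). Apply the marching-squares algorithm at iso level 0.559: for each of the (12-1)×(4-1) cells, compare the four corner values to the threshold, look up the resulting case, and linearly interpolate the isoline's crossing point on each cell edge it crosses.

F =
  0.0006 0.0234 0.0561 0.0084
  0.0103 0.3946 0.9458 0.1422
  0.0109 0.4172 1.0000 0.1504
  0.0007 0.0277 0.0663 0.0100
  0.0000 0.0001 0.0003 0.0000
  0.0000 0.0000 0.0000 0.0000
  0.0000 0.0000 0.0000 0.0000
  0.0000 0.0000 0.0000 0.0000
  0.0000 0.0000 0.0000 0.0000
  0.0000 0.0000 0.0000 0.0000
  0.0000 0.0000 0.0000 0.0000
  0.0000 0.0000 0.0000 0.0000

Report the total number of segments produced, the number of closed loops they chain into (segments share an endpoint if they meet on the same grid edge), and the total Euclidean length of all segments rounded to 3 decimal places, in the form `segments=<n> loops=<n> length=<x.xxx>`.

segments=6 loops=1 length=5.070

cell (0,1): code 0100 → (0.565,2.000)–(1.000,1.298)
cell (0,2): code 1000 → (1.000,2.481)–(0.565,2.000)
cell (1,1): code 0110 → (1.000,1.298)–(2.000,1.243)
cell (1,2): code 1001 → (2.000,2.519)–(1.000,2.481)
cell (2,1): code 0010 → (2.000,1.243)–(2.472,2.000)
cell (2,2): code 0001 → (2.472,2.000)–(2.000,2.519)
total: 6 segments, chained into 1 closed loop(s), length Σ = 5.070122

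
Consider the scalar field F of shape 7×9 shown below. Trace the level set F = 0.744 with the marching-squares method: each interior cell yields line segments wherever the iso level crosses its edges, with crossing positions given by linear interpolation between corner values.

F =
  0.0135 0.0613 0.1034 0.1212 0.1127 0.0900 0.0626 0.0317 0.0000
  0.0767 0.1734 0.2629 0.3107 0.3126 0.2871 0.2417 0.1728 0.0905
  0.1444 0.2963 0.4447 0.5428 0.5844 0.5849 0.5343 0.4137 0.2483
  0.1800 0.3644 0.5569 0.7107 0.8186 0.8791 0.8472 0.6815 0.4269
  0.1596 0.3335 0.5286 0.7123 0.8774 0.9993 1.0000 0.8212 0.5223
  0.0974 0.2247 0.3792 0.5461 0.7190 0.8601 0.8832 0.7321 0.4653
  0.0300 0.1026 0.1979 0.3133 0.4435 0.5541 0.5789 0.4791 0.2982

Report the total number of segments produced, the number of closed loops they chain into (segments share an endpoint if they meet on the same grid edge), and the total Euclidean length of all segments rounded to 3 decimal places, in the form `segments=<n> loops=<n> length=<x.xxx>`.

cell (2,3): code 0100 → (2.681,4.000)–(3.000,3.309)
cell (2,4): code 1100 → (2.541,5.000)–(2.681,4.000)
cell (2,5): code 1100 → (2.670,6.000)–(2.541,5.000)
cell (2,6): code 1000 → (3.000,6.623)–(2.670,6.000)
cell (3,3): code 0110 → (3.000,3.309)–(4.000,3.192)
cell (3,6): code 1101 → (3.447,7.000)–(3.000,6.623)
cell (3,7): code 1000 → (4.000,7.258)–(3.447,7.000)
cell (4,3): code 0010 → (4.000,3.192)–(4.842,4.000)
cell (4,4): code 0111 → (4.842,4.000)–(5.000,4.177)
cell (4,6): code 1011 → (5.000,6.921)–(4.866,7.000)
cell (4,7): code 0001 → (4.866,7.000)–(4.000,7.258)
cell (5,4): code 0010 → (5.000,4.177)–(5.379,5.000)
cell (5,5): code 0011 → (5.379,5.000)–(5.457,6.000)
cell (5,6): code 0001 → (5.457,6.000)–(5.000,6.921)
total: 14 segments, chained into 1 closed loop(s), length Σ = 11.087335

segments=14 loops=1 length=11.087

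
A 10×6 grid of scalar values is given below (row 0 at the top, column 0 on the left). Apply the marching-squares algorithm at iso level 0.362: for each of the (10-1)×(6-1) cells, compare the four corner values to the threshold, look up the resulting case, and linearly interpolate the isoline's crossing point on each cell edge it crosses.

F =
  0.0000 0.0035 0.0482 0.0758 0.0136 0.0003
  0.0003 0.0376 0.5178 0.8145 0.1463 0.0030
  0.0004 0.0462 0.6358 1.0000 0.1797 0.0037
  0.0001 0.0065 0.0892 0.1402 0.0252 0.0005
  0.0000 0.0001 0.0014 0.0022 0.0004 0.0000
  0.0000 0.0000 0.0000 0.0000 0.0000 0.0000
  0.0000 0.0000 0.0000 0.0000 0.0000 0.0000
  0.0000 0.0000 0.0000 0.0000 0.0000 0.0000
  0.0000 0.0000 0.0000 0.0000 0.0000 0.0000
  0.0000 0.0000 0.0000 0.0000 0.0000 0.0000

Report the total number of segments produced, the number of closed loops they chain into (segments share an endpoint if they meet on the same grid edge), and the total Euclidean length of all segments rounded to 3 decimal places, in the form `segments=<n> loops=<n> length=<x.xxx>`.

cell (0,1): code 0100 → (0.668,2.000)–(1.000,1.676)
cell (0,2): code 1100 → (0.387,3.000)–(0.668,2.000)
cell (0,3): code 1000 → (1.000,3.677)–(0.387,3.000)
cell (1,1): code 0110 → (1.000,1.676)–(2.000,1.536)
cell (1,3): code 1001 → (2.000,3.778)–(1.000,3.677)
cell (2,1): code 0010 → (2.000,1.536)–(2.501,2.000)
cell (2,2): code 0011 → (2.501,2.000)–(2.742,3.000)
cell (2,3): code 0001 → (2.742,3.000)–(2.000,3.778)
total: 8 segments, chained into 1 closed loop(s), length Σ = 7.217318

segments=8 loops=1 length=7.217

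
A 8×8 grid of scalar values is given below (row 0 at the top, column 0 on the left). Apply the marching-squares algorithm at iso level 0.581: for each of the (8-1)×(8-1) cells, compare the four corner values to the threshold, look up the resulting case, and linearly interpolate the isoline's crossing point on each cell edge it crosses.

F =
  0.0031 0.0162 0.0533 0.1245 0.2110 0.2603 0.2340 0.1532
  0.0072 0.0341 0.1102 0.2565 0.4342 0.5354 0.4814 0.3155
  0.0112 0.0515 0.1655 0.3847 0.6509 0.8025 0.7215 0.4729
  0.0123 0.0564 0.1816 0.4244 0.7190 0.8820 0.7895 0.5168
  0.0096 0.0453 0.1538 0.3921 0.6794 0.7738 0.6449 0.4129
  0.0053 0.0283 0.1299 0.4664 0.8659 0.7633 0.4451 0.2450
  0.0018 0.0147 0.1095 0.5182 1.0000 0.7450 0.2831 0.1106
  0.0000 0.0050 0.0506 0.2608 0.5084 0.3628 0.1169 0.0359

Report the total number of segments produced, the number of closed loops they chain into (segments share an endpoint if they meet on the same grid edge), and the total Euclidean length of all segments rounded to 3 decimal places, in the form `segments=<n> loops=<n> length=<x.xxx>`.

segments=16 loops=1 length=14.729

cell (1,3): code 0100 → (1.677,4.000)–(2.000,3.737)
cell (1,4): code 1100 → (1.171,5.000)–(1.677,4.000)
cell (1,5): code 1100 → (1.415,6.000)–(1.171,5.000)
cell (1,6): code 1000 → (2.000,6.565)–(1.415,6.000)
cell (2,3): code 0110 → (2.000,3.737)–(3.000,3.532)
cell (2,6): code 1001 → (3.000,6.765)–(2.000,6.565)
cell (3,3): code 0110 → (3.000,3.532)–(4.000,3.658)
cell (3,6): code 1001 → (4.000,6.275)–(3.000,6.765)
cell (4,3): code 0110 → (4.000,3.658)–(5.000,3.287)
cell (4,5): code 1011 → (5.000,5.573)–(4.320,6.000)
cell (4,6): code 0001 → (4.320,6.000)–(4.000,6.275)
cell (5,3): code 0110 → (5.000,3.287)–(6.000,3.130)
cell (5,5): code 1001 → (6.000,5.355)–(5.000,5.573)
cell (6,3): code 0010 → (6.000,3.130)–(6.852,4.000)
cell (6,4): code 0011 → (6.852,4.000)–(6.429,5.000)
cell (6,5): code 0001 → (6.429,5.000)–(6.000,5.355)
total: 16 segments, chained into 1 closed loop(s), length Σ = 14.729487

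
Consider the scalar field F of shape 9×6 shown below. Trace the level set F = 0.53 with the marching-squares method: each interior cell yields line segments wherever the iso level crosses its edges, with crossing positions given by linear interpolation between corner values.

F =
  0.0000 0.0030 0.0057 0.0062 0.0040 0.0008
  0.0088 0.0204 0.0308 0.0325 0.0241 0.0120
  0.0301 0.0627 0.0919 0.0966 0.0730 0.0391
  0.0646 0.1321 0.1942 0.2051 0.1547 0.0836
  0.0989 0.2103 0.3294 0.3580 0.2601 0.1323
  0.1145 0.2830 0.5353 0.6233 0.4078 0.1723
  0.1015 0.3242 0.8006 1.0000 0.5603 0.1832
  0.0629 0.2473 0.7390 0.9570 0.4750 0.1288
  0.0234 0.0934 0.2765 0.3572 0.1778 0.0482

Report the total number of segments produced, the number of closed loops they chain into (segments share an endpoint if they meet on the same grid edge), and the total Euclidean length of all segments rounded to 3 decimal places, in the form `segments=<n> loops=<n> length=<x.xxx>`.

cell (4,1): code 0100 → (4.974,2.000)–(5.000,1.979)
cell (4,2): code 1100 → (4.648,3.000)–(4.974,2.000)
cell (4,3): code 1000 → (5.000,3.433)–(4.648,3.000)
cell (5,1): code 0110 → (5.000,1.979)–(6.000,1.432)
cell (5,3): code 1101 → (5.801,4.000)–(5.000,3.433)
cell (5,4): code 1000 → (6.000,4.080)–(5.801,4.000)
cell (6,1): code 0110 → (6.000,1.432)–(7.000,1.575)
cell (6,3): code 1011 → (7.000,3.886)–(6.355,4.000)
cell (6,4): code 0001 → (6.355,4.000)–(6.000,4.080)
cell (7,1): code 0010 → (7.000,1.575)–(7.452,2.000)
cell (7,2): code 0011 → (7.452,2.000)–(7.712,3.000)
cell (7,3): code 0001 → (7.712,3.000)–(7.000,3.886)
total: 12 segments, chained into 1 closed loop(s), length Σ = 8.797877

segments=12 loops=1 length=8.798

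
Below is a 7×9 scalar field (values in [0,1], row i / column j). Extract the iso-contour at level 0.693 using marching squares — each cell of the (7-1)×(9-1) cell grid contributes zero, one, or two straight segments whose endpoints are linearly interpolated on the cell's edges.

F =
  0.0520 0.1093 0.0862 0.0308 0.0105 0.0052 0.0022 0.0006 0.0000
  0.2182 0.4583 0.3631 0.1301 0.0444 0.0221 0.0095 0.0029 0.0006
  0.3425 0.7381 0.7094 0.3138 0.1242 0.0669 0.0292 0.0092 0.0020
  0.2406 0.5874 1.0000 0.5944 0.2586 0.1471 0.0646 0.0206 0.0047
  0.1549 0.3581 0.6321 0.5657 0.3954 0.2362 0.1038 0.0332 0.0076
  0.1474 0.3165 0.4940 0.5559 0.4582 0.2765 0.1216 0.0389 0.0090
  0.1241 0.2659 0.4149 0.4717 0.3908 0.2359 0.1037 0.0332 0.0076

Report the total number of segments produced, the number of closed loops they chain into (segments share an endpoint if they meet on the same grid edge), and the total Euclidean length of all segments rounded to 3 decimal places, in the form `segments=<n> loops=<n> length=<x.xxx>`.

segments=8 loops=1 length=5.807

cell (1,0): code 0100 → (1.839,1.000)–(2.000,0.886)
cell (1,1): code 1100 → (1.953,2.000)–(1.839,1.000)
cell (1,2): code 1000 → (2.000,2.041)–(1.953,2.000)
cell (2,0): code 0010 → (2.000,0.886)–(2.299,1.000)
cell (2,1): code 0111 → (2.299,1.000)–(3.000,1.256)
cell (2,2): code 1001 → (3.000,2.757)–(2.000,2.041)
cell (3,1): code 0010 → (3.000,1.256)–(3.834,2.000)
cell (3,2): code 0001 → (3.834,2.000)–(3.000,2.757)
total: 8 segments, chained into 1 closed loop(s), length Σ = 5.807282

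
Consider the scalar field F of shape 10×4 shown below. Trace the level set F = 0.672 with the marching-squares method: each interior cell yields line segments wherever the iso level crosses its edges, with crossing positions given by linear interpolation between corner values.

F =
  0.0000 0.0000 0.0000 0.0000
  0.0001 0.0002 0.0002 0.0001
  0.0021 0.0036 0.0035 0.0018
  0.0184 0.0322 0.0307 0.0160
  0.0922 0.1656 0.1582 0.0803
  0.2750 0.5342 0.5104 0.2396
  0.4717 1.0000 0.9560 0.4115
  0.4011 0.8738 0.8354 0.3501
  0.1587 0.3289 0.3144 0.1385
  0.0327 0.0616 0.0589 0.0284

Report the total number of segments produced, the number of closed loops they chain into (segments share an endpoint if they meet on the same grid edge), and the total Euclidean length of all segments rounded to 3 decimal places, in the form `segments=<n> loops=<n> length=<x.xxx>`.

cell (5,0): code 0100 → (5.296,1.000)–(6.000,0.379)
cell (5,1): code 1100 → (5.363,2.000)–(5.296,1.000)
cell (5,2): code 1000 → (6.000,2.522)–(5.363,2.000)
cell (6,0): code 0110 → (6.000,0.379)–(7.000,0.573)
cell (6,2): code 1001 → (7.000,2.337)–(6.000,2.522)
cell (7,0): code 0010 → (7.000,0.573)–(7.370,1.000)
cell (7,1): code 0011 → (7.370,1.000)–(7.314,2.000)
cell (7,2): code 0001 → (7.314,2.000)–(7.000,2.337)
total: 8 segments, chained into 1 closed loop(s), length Σ = 6.827062

segments=8 loops=1 length=6.827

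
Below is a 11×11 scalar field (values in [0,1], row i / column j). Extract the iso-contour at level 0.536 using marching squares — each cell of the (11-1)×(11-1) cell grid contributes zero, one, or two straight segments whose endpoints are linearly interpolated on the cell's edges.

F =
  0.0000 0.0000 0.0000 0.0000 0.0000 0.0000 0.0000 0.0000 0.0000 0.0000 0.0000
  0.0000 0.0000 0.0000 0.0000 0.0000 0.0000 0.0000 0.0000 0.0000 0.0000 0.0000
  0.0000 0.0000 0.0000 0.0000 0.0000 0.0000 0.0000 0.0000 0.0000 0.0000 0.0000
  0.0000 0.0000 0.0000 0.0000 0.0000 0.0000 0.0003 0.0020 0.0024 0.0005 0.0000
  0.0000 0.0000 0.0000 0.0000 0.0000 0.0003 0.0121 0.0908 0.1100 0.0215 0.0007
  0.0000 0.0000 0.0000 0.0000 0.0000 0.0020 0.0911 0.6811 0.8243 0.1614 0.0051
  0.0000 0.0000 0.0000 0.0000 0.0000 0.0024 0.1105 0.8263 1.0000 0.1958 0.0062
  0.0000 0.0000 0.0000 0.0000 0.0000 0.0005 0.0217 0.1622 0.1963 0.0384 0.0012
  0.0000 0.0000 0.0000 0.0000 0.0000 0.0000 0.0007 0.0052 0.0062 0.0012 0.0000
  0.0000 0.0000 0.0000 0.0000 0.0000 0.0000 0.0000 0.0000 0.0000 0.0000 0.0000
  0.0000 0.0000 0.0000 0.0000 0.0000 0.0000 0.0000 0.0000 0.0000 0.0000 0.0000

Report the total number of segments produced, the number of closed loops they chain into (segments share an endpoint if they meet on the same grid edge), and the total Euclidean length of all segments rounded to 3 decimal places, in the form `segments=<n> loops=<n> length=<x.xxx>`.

segments=8 loops=1 length=6.398

cell (4,6): code 0100 → (4.754,7.000)–(5.000,6.754)
cell (4,7): code 1100 → (4.596,8.000)–(4.754,7.000)
cell (4,8): code 1000 → (5.000,8.435)–(4.596,8.000)
cell (5,6): code 0110 → (5.000,6.754)–(6.000,6.594)
cell (5,8): code 1001 → (6.000,8.577)–(5.000,8.435)
cell (6,6): code 0010 → (6.000,6.594)–(6.437,7.000)
cell (6,7): code 0011 → (6.437,7.000)–(6.577,8.000)
cell (6,8): code 0001 → (6.577,8.000)–(6.000,8.577)
total: 8 segments, chained into 1 closed loop(s), length Σ = 6.398409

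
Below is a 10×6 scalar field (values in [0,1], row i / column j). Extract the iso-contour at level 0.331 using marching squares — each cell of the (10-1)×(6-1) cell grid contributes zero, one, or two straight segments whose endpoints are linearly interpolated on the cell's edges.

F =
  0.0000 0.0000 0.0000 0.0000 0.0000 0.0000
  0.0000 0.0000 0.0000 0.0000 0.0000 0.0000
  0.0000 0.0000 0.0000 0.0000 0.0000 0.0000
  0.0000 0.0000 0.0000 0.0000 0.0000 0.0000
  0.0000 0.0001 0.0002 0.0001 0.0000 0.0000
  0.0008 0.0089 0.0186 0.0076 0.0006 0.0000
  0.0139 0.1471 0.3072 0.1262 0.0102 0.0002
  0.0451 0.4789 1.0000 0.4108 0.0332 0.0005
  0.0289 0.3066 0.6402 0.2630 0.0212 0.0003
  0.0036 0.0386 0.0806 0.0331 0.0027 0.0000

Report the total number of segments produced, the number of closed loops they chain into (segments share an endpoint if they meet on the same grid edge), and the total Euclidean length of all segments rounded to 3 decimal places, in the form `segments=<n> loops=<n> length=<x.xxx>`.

cell (6,0): code 0100 → (6.554,1.000)–(7.000,0.659)
cell (6,1): code 1100 → (6.034,2.000)–(6.554,1.000)
cell (6,2): code 1100 → (6.720,3.000)–(6.034,2.000)
cell (6,3): code 1000 → (7.000,3.211)–(6.720,3.000)
cell (7,0): code 0010 → (7.000,0.659)–(7.858,1.000)
cell (7,1): code 0111 → (7.858,1.000)–(8.000,1.073)
cell (7,2): code 1011 → (8.000,2.820)–(7.540,3.000)
cell (7,3): code 0001 → (7.540,3.000)–(7.000,3.211)
cell (8,1): code 0010 → (8.000,1.073)–(8.553,2.000)
cell (8,2): code 0001 → (8.553,2.000)–(8.000,2.820)
total: 10 segments, chained into 1 closed loop(s), length Σ = 7.476201

segments=10 loops=1 length=7.476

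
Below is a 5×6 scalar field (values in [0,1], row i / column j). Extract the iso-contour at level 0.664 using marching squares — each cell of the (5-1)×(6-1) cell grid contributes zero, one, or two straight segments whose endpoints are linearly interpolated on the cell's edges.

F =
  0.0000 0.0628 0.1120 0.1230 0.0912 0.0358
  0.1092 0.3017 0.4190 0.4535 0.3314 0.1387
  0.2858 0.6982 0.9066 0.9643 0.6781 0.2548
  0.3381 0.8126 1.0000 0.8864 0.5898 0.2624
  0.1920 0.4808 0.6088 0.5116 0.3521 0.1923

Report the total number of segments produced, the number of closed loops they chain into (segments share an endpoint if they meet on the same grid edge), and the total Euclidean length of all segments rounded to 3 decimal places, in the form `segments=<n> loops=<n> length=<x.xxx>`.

segments=12 loops=1 length=9.082

cell (1,0): code 0100 → (1.914,1.000)–(2.000,0.917)
cell (1,1): code 1100 → (1.502,2.000)–(1.914,1.000)
cell (1,2): code 1100 → (1.412,3.000)–(1.502,2.000)
cell (1,3): code 1100 → (1.959,4.000)–(1.412,3.000)
cell (1,4): code 1000 → (2.000,4.033)–(1.959,4.000)
cell (2,0): code 0110 → (2.000,0.917)–(3.000,0.687)
cell (2,3): code 1011 → (3.000,3.750)–(2.160,4.000)
cell (2,4): code 0001 → (2.160,4.000)–(2.000,4.033)
cell (3,0): code 0010 → (3.000,0.687)–(3.448,1.000)
cell (3,1): code 0011 → (3.448,1.000)–(3.859,2.000)
cell (3,2): code 0011 → (3.859,2.000)–(3.593,3.000)
cell (3,3): code 0001 → (3.593,3.000)–(3.000,3.750)
total: 12 segments, chained into 1 closed loop(s), length Σ = 9.082100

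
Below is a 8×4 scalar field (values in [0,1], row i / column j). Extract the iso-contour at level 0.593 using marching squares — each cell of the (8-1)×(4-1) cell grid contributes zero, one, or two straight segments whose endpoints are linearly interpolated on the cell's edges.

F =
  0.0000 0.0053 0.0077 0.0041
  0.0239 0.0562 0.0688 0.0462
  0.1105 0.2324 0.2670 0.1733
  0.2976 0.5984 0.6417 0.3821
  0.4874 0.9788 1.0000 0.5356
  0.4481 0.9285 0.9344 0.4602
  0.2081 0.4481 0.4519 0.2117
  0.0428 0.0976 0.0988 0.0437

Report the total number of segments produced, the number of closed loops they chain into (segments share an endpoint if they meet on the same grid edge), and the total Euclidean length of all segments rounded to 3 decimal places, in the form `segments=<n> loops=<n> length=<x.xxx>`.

segments=10 loops=1 length=8.746

cell (2,0): code 0100 → (2.985,1.000)–(3.000,0.982)
cell (2,1): code 1100 → (2.870,2.000)–(2.985,1.000)
cell (2,2): code 1000 → (3.000,2.188)–(2.870,2.000)
cell (3,0): code 0110 → (3.000,0.982)–(4.000,0.215)
cell (3,2): code 1001 → (4.000,2.876)–(3.000,2.188)
cell (4,0): code 0110 → (4.000,0.215)–(5.000,0.302)
cell (4,2): code 1001 → (5.000,2.720)–(4.000,2.876)
cell (5,0): code 0010 → (5.000,0.302)–(5.698,1.000)
cell (5,1): code 0011 → (5.698,1.000)–(5.708,2.000)
cell (5,2): code 0001 → (5.708,2.000)–(5.000,2.720)
total: 10 segments, chained into 1 closed loop(s), length Σ = 8.745765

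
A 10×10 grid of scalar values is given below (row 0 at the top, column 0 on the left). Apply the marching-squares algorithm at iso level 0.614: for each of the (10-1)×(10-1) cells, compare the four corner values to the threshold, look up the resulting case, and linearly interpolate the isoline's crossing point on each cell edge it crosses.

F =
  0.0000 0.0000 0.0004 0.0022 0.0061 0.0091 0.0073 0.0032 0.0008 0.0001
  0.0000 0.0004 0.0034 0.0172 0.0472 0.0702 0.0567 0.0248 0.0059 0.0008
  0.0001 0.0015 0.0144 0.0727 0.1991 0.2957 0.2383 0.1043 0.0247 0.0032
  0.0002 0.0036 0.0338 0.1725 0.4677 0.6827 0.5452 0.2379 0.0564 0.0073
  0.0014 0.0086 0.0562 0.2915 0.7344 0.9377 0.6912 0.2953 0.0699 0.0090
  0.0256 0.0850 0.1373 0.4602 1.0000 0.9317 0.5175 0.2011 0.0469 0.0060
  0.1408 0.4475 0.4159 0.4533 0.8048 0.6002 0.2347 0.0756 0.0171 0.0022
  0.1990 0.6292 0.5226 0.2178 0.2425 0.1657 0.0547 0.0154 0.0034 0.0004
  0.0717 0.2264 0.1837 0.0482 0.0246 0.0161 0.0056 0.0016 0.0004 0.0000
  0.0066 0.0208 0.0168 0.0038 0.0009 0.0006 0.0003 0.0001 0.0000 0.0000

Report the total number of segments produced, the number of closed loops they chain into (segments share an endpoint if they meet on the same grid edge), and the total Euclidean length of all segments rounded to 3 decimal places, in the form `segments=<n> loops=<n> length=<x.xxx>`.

segments=18 loops=2 length=10.139

cell (2,4): code 0100 → (2.822,5.000)–(3.000,4.680)
cell (2,5): code 1000 → (3.000,5.500)–(2.822,5.000)
cell (3,3): code 0100 → (3.549,4.000)–(4.000,3.728)
cell (3,4): code 1110 → (3.000,4.680)–(3.549,4.000)
cell (3,5): code 1101 → (3.471,6.000)–(3.000,5.500)
cell (3,6): code 1000 → (4.000,6.195)–(3.471,6.000)
cell (4,3): code 0110 → (4.000,3.728)–(5.000,3.285)
cell (4,5): code 1011 → (5.000,5.767)–(4.444,6.000)
cell (4,6): code 0001 → (4.444,6.000)–(4.000,6.195)
cell (5,3): code 0110 → (5.000,3.285)–(6.000,3.457)
cell (5,4): code 1011 → (6.000,4.933)–(5.958,5.000)
cell (5,5): code 0001 → (5.958,5.000)–(5.000,5.767)
cell (6,0): code 0100 → (6.916,1.000)–(7.000,0.965)
cell (6,1): code 1000 → (7.000,1.143)–(6.916,1.000)
cell (6,3): code 0010 → (6.000,3.457)–(6.339,4.000)
cell (6,4): code 0001 → (6.339,4.000)–(6.000,4.933)
cell (7,0): code 0010 → (7.000,0.965)–(7.038,1.000)
cell (7,1): code 0001 → (7.038,1.000)–(7.000,1.143)
total: 18 segments, chained into 2 closed loop(s), length Σ = 10.138628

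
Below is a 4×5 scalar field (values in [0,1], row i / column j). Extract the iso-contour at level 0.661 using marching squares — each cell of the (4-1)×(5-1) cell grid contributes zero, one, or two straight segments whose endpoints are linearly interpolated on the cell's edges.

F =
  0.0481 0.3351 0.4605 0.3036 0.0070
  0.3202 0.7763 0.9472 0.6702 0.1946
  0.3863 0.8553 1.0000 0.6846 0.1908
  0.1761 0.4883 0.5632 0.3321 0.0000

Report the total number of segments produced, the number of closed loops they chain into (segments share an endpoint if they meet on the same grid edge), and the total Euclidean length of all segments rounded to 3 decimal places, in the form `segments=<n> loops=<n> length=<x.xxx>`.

segments=10 loops=1 length=7.619

cell (0,0): code 0100 → (0.739,1.000)–(1.000,0.747)
cell (0,1): code 1100 → (0.412,2.000)–(0.739,1.000)
cell (0,2): code 1100 → (0.975,3.000)–(0.412,2.000)
cell (0,3): code 1000 → (1.000,3.019)–(0.975,3.000)
cell (1,0): code 0110 → (1.000,0.747)–(2.000,0.586)
cell (1,3): code 1001 → (2.000,3.048)–(1.000,3.019)
cell (2,0): code 0010 → (2.000,0.586)–(2.529,1.000)
cell (2,1): code 0011 → (2.529,1.000)–(2.776,2.000)
cell (2,2): code 0011 → (2.776,2.000)–(2.067,3.000)
cell (2,3): code 0001 → (2.067,3.000)–(2.000,3.048)
total: 10 segments, chained into 1 closed loop(s), length Σ = 7.618635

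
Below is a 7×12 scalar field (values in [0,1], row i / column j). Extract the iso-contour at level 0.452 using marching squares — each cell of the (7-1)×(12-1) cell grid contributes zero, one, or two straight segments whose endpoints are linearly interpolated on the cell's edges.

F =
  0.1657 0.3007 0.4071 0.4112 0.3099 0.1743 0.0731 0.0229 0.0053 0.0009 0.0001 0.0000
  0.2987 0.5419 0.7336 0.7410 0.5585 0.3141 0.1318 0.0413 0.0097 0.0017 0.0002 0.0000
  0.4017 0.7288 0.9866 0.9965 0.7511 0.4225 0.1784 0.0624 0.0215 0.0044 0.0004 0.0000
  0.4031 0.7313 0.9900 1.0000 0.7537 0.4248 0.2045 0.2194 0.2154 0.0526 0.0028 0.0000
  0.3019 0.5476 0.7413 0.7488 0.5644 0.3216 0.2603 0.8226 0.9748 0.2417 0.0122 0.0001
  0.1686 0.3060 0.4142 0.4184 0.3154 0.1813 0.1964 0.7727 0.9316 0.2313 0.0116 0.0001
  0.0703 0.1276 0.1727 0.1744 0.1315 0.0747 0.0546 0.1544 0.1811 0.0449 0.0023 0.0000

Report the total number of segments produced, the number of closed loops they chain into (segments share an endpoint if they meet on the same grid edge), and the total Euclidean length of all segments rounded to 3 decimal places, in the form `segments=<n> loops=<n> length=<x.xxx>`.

segments=24 loops=2 length=22.775

cell (0,0): code 0100 → (0.627,1.000)–(1.000,0.630)
cell (0,1): code 1100 → (0.138,2.000)–(0.627,1.000)
cell (0,2): code 1100 → (0.124,3.000)–(0.138,2.000)
cell (0,3): code 1100 → (0.572,4.000)–(0.124,3.000)
cell (0,4): code 1000 → (1.000,4.436)–(0.572,4.000)
cell (1,0): code 0110 → (1.000,0.630)–(2.000,0.154)
cell (1,4): code 1001 → (2.000,4.910)–(1.000,4.436)
cell (2,0): code 0110 → (2.000,0.154)–(3.000,0.149)
cell (2,4): code 1001 → (3.000,4.917)–(2.000,4.910)
cell (3,0): code 0110 → (3.000,0.149)–(4.000,0.611)
cell (3,4): code 1001 → (4.000,4.463)–(3.000,4.917)
cell (3,6): code 0100 → (3.386,7.000)–(4.000,6.341)
cell (3,7): code 1100 → (3.312,8.000)–(3.386,7.000)
cell (3,8): code 1000 → (4.000,8.713)–(3.312,8.000)
cell (4,0): code 0010 → (4.000,0.611)–(4.396,1.000)
cell (4,1): code 0011 → (4.396,1.000)–(4.884,2.000)
cell (4,2): code 0011 → (4.884,2.000)–(4.898,3.000)
cell (4,3): code 0011 → (4.898,3.000)–(4.451,4.000)
cell (4,4): code 0001 → (4.451,4.000)–(4.000,4.463)
cell (4,6): code 0110 → (4.000,6.341)–(5.000,6.444)
cell (4,8): code 1001 → (5.000,8.685)–(4.000,8.713)
cell (5,6): code 0010 → (5.000,6.444)–(5.519,7.000)
cell (5,7): code 0011 → (5.519,7.000)–(5.639,8.000)
cell (5,8): code 0001 → (5.639,8.000)–(5.000,8.685)
total: 24 segments, chained into 2 closed loop(s), length Σ = 22.775142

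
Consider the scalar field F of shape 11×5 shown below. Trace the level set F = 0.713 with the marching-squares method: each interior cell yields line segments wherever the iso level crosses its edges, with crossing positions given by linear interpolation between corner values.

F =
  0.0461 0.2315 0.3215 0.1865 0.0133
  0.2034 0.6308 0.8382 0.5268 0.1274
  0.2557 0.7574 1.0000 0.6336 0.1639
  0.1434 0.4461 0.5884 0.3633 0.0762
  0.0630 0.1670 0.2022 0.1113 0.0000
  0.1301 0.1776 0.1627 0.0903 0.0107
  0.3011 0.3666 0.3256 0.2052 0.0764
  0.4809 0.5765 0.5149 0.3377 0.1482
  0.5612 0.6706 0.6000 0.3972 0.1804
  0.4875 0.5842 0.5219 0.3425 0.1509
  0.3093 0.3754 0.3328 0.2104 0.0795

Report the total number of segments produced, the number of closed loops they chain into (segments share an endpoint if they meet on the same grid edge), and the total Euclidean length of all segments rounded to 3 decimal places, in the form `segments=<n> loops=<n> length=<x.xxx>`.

cell (0,1): code 0100 → (0.758,2.000)–(1.000,1.396)
cell (0,2): code 1000 → (1.000,2.402)–(0.758,2.000)
cell (1,0): code 0100 → (1.649,1.000)–(2.000,0.912)
cell (1,1): code 1110 → (1.000,1.396)–(1.649,1.000)
cell (1,2): code 1001 → (2.000,2.783)–(1.000,2.402)
cell (2,0): code 0010 → (2.000,0.912)–(2.143,1.000)
cell (2,1): code 0011 → (2.143,1.000)–(2.697,2.000)
cell (2,2): code 0001 → (2.697,2.000)–(2.000,2.783)
total: 8 segments, chained into 1 closed loop(s), length Σ = 5.672578

segments=8 loops=1 length=5.673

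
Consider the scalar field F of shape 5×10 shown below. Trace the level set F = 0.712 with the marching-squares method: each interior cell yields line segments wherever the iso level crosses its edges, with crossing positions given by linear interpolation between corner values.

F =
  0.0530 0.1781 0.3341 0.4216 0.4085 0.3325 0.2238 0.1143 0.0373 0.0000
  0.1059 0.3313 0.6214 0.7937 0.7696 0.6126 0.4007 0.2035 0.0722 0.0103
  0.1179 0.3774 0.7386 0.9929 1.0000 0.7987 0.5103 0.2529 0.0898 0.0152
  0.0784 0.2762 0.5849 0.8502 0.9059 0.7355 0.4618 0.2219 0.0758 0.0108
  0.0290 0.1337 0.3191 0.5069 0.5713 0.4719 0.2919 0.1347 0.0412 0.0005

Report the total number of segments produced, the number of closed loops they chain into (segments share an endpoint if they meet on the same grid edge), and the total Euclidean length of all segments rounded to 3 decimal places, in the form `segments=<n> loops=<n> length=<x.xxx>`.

cell (0,2): code 0100 → (0.780,3.000)–(1.000,2.526)
cell (0,3): code 1100 → (0.840,4.000)–(0.780,3.000)
cell (0,4): code 1000 → (1.000,4.367)–(0.840,4.000)
cell (1,1): code 0100 → (1.773,2.000)–(2.000,1.926)
cell (1,2): code 1110 → (1.000,2.526)–(1.773,2.000)
cell (1,4): code 1101 → (1.534,5.000)–(1.000,4.367)
cell (1,5): code 1000 → (2.000,5.301)–(1.534,5.000)
cell (2,1): code 0010 → (2.000,1.926)–(2.173,2.000)
cell (2,2): code 0111 → (2.173,2.000)–(3.000,2.479)
cell (2,5): code 1001 → (3.000,5.086)–(2.000,5.301)
cell (3,2): code 0010 → (3.000,2.479)–(3.403,3.000)
cell (3,3): code 0011 → (3.403,3.000)–(3.579,4.000)
cell (3,4): code 0011 → (3.579,4.000)–(3.089,5.000)
cell (3,5): code 0001 → (3.089,5.000)–(3.000,5.086)
total: 14 segments, chained into 1 closed loop(s), length Σ = 9.558683

segments=14 loops=1 length=9.559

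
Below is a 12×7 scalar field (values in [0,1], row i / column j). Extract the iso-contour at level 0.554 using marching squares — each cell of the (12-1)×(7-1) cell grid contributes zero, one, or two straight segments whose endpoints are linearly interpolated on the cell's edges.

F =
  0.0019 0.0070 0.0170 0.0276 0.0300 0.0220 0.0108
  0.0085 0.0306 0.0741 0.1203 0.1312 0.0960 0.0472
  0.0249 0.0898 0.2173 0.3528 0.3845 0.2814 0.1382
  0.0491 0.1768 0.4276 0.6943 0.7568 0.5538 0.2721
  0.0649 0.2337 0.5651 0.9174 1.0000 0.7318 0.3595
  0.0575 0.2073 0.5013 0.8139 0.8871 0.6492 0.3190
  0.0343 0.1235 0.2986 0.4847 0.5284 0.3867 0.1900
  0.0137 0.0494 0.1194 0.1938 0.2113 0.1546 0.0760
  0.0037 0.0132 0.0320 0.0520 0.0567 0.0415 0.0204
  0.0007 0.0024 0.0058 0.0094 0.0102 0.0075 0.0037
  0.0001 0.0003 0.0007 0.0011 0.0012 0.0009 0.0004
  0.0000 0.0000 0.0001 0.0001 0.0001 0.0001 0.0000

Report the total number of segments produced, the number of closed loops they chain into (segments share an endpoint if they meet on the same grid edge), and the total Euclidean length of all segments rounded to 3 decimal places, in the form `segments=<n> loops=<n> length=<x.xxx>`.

segments=14 loops=1 length=10.851

cell (2,2): code 0100 → (2.589,3.000)–(3.000,2.474)
cell (2,3): code 1100 → (2.455,4.000)–(2.589,3.000)
cell (2,4): code 1000 → (3.000,4.999)–(2.455,4.000)
cell (3,1): code 0100 → (3.919,2.000)–(4.000,1.967)
cell (3,2): code 1110 → (3.000,2.474)–(3.919,2.000)
cell (3,4): code 1101 → (3.001,5.000)–(3.000,4.999)
cell (3,5): code 1000 → (4.000,5.478)–(3.001,5.000)
cell (4,1): code 0010 → (4.000,1.967)–(4.174,2.000)
cell (4,2): code 0111 → (4.174,2.000)–(5.000,2.169)
cell (4,5): code 1001 → (5.000,5.288)–(4.000,5.478)
cell (5,2): code 0010 → (5.000,2.169)–(5.789,3.000)
cell (5,3): code 0011 → (5.789,3.000)–(5.929,4.000)
cell (5,4): code 0011 → (5.929,4.000)–(5.363,5.000)
cell (5,5): code 0001 → (5.363,5.000)–(5.000,5.288)
total: 14 segments, chained into 1 closed loop(s), length Σ = 10.851088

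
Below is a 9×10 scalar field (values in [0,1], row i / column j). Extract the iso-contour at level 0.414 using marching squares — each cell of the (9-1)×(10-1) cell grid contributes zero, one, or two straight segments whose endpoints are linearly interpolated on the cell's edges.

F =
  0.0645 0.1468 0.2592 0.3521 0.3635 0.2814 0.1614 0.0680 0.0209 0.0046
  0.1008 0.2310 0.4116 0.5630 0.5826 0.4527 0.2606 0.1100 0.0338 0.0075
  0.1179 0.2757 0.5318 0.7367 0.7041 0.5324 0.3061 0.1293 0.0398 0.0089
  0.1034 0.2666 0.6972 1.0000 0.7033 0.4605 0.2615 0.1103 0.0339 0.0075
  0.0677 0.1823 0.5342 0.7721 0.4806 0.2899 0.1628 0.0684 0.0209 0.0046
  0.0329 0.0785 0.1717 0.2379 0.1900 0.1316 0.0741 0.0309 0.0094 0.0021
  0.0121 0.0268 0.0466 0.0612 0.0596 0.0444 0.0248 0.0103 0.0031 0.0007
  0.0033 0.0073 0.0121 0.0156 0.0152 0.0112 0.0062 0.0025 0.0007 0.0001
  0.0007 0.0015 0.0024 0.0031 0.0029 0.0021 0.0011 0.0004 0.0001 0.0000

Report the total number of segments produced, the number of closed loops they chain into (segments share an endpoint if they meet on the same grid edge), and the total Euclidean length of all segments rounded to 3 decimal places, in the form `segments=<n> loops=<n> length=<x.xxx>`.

segments=16 loops=1 length=13.300

cell (0,2): code 0100 → (0.294,3.000)–(1.000,2.016)
cell (0,3): code 1100 → (0.230,4.000)–(0.294,3.000)
cell (0,4): code 1100 → (0.774,5.000)–(0.230,4.000)
cell (0,5): code 1000 → (1.000,5.201)–(0.774,5.000)
cell (1,1): code 0100 → (1.020,2.000)–(2.000,1.540)
cell (1,2): code 1110 → (1.000,2.016)–(1.020,2.000)
cell (1,5): code 1001 → (2.000,5.523)–(1.000,5.201)
cell (2,1): code 0110 → (2.000,1.540)–(3.000,1.342)
cell (2,5): code 1001 → (3.000,5.234)–(2.000,5.523)
cell (3,1): code 0110 → (3.000,1.342)–(4.000,1.658)
cell (3,4): code 1011 → (4.000,4.349)–(3.273,5.000)
cell (3,5): code 0001 → (3.273,5.000)–(3.000,5.234)
cell (4,1): code 0010 → (4.000,1.658)–(4.332,2.000)
cell (4,2): code 0011 → (4.332,2.000)–(4.670,3.000)
cell (4,3): code 0011 → (4.670,3.000)–(4.229,4.000)
cell (4,4): code 0001 → (4.229,4.000)–(4.000,4.349)
total: 16 segments, chained into 1 closed loop(s), length Σ = 13.299785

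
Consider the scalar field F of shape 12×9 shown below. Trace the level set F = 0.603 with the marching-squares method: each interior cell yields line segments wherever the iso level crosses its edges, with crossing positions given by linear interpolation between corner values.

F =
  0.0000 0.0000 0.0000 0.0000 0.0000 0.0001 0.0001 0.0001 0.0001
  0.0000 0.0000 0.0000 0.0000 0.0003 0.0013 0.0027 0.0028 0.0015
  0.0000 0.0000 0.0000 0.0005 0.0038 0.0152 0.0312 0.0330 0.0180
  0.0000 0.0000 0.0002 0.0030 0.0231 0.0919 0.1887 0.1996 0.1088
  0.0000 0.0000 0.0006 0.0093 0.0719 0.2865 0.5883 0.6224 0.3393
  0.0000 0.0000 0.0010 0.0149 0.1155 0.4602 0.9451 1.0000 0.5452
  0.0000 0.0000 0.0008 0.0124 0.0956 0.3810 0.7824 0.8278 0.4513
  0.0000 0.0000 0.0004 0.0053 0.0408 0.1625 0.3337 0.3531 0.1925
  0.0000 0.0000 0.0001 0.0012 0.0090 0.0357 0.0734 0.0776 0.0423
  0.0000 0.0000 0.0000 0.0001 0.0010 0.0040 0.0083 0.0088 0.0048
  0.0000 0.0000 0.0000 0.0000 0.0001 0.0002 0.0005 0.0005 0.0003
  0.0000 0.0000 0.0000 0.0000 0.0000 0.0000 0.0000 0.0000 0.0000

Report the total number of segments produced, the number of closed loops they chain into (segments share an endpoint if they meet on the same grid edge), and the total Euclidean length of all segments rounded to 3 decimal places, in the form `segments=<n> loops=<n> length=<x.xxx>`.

cell (3,6): code 0100 → (3.954,7.000)–(4.000,6.431)
cell (3,7): code 1000 → (4.000,7.069)–(3.954,7.000)
cell (4,5): code 0100 → (4.041,6.000)–(5.000,5.294)
cell (4,6): code 1110 → (4.000,6.431)–(4.041,6.000)
cell (4,7): code 1001 → (5.000,7.873)–(4.000,7.069)
cell (5,5): code 0110 → (5.000,5.294)–(6.000,5.553)
cell (5,7): code 1001 → (6.000,7.597)–(5.000,7.873)
cell (6,5): code 0010 → (6.000,5.553)–(6.400,6.000)
cell (6,6): code 0011 → (6.400,6.000)–(6.474,7.000)
cell (6,7): code 0001 → (6.474,7.000)–(6.000,7.597)
total: 10 segments, chained into 1 closed loop(s), length Σ = 7.994745

segments=10 loops=1 length=7.995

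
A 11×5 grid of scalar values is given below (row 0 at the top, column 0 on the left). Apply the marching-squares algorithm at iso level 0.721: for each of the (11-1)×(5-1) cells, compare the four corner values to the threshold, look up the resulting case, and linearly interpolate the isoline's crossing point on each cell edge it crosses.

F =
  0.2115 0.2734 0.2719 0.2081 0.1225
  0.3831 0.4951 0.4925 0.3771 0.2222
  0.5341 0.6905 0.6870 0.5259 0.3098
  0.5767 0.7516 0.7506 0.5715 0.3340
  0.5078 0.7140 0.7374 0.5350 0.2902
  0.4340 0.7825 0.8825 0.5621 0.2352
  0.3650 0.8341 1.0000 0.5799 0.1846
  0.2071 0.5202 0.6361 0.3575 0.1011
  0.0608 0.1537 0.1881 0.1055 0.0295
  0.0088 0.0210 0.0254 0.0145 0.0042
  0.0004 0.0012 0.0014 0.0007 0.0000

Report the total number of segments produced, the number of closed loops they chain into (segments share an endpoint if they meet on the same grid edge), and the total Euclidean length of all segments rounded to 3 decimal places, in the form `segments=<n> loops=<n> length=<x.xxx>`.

cell (2,0): code 0100 → (2.499,1.000)–(3.000,0.825)
cell (2,1): code 1100 → (2.535,2.000)–(2.499,1.000)
cell (2,2): code 1000 → (3.000,2.165)–(2.535,2.000)
cell (3,0): code 0010 → (3.000,0.825)–(3.814,1.000)
cell (3,1): code 0111 → (3.814,1.000)–(4.000,1.299)
cell (3,2): code 1001 → (4.000,2.081)–(3.000,2.165)
cell (4,0): code 0100 → (4.102,1.000)–(5.000,0.824)
cell (4,1): code 1110 → (4.000,1.299)–(4.102,1.000)
cell (4,2): code 1001 → (5.000,2.504)–(4.000,2.081)
cell (5,0): code 0110 → (5.000,0.824)–(6.000,0.759)
cell (5,2): code 1001 → (6.000,2.664)–(5.000,2.504)
cell (6,0): code 0010 → (6.000,0.759)–(6.360,1.000)
cell (6,1): code 0011 → (6.360,1.000)–(6.767,2.000)
cell (6,2): code 0001 → (6.767,2.000)–(6.000,2.664)
total: 14 segments, chained into 1 closed loop(s), length Σ = 11.072332

segments=14 loops=1 length=11.072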